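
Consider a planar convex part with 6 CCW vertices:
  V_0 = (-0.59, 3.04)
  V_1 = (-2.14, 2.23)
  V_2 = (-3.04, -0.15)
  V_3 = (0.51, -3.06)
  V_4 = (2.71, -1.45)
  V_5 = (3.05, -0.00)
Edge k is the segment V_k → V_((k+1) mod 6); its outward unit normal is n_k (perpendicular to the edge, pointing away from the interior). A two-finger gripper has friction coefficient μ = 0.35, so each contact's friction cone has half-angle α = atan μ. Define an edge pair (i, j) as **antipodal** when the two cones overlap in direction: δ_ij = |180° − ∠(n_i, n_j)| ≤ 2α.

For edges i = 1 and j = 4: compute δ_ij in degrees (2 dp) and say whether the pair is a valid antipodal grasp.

α = atan 0.35 = 19.29°;  2α = 38.58°
edge 1: e_1 = (-0.90, -2.38);  n_1 = (-0.9354, +0.3537)
edge 4: e_4 = (+0.34, +1.45);  n_4 = (+0.9736, -0.2283)
∠(n_1, n_4) = 172.48°
δ = |180° − 172.48°| = 7.52°
7.52° ≤ 2α = 38.58°  →  valid

δ = 7.52°, valid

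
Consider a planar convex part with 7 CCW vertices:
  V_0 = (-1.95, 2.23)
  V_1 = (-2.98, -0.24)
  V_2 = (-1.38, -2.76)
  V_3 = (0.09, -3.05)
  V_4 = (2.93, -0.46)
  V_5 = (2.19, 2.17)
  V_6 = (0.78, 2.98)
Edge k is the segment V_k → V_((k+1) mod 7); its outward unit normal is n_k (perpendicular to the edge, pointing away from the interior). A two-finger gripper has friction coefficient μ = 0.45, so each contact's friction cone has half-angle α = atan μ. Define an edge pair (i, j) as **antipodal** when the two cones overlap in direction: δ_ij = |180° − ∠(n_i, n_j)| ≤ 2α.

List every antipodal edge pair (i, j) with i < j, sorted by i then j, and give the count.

α = atan 0.45 = 24.23°;  2α = 48.46°
n_0 = (-0.9230, +0.3849)
n_1 = (-0.8442, -0.5360)
n_2 = (-0.1935, -0.9811)
n_3 = (+0.6738, -0.7389)
n_4 = (+0.9626, +0.2709)
n_5 = (+0.4981, +0.8671)
n_6 = (-0.2649, +0.9643)
  (0,1): δ = 124.95°  ·
  (0,2): δ = 78.52°  ·
  (0,3): δ = 25.00°  ✓
  (0,4): δ = 38.35°  ✓
  (0,5): δ = 82.76°  ·
  (0,6): δ = 128.00°  ·
  (1,2): δ = 133.57°  ·
  (1,3): δ = 80.05°  ·
  (1,4): δ = 16.70°  ✓
  (1,5): δ = 27.71°  ✓
  (1,6): δ = 72.95°  ·
  (2,3): δ = 126.48°  ·
  (2,4): δ = 63.13°  ·
  (2,5): δ = 18.72°  ✓
  (2,6): δ = 26.52°  ✓
  (3,4): δ = 116.65°  ·
  (3,5): δ = 72.24°  ·
  (3,6): δ = 27.00°  ✓
  (4,5): δ = 135.59°  ·
  (4,6): δ = 90.35°  ·
  (5,6): δ = 134.76°  ·
antipodal pairs: 7

count = 7; pairs: (0,3), (0,4), (1,4), (1,5), (2,5), (2,6), (3,6)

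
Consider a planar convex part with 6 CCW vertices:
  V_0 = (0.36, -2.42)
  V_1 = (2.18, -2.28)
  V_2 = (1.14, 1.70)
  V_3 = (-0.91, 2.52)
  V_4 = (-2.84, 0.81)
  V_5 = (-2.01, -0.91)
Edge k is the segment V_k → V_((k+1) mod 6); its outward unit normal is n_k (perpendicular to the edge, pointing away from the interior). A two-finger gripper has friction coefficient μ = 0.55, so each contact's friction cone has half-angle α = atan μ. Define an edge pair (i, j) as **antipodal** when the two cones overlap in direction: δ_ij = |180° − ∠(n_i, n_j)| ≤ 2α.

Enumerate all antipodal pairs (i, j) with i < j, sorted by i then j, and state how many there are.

count = 6; pairs: (0,2), (0,3), (1,4), (1,5), (2,4), (2,5)

α = atan 0.55 = 28.81°;  2α = 57.62°
n_0 = (+0.0767, -0.9971)
n_1 = (+0.9675, +0.2528)
n_2 = (+0.3714, +0.9285)
n_3 = (-0.6632, +0.7485)
n_4 = (-0.9006, -0.4346)
n_5 = (-0.5373, -0.8434)
  (0,1): δ = 79.75°  ·
  (0,2): δ = 26.20°  ✓
  (0,3): δ = 37.14°  ✓
  (0,4): δ = 111.36°  ·
  (0,5): δ = 143.10°  ·
  (1,2): δ = 126.45°  ·
  (1,3): δ = 63.10°  ·
  (1,4): δ = 11.12°  ✓
  (1,5): δ = 42.85°  ✓
  (2,3): δ = 116.66°  ·
  (2,4): δ = 42.44°  ✓
  (2,5): δ = 10.70°  ✓
  (3,4): δ = 105.78°  ·
  (3,5): δ = 74.04°  ·
  (4,5): δ = 148.26°  ·
antipodal pairs: 6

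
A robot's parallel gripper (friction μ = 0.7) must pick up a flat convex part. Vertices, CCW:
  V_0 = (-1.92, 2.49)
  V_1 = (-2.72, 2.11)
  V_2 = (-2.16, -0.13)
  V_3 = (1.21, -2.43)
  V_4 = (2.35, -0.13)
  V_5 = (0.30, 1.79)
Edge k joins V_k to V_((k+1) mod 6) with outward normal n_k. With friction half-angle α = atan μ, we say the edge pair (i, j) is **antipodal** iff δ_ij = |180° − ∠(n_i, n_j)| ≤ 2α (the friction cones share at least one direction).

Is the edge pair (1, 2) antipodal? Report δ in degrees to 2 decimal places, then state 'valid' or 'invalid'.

δ = 138.35°, invalid

α = atan 0.7 = 34.99°;  2α = 69.98°
edge 1: e_1 = (+0.56, -2.24);  n_1 = (-0.9701, -0.2425)
edge 2: e_2 = (+3.37, -2.30);  n_2 = (-0.5637, -0.8260)
∠(n_1, n_2) = 41.65°
δ = |180° − 41.65°| = 138.35°
138.35° > 2α = 69.98°  →  invalid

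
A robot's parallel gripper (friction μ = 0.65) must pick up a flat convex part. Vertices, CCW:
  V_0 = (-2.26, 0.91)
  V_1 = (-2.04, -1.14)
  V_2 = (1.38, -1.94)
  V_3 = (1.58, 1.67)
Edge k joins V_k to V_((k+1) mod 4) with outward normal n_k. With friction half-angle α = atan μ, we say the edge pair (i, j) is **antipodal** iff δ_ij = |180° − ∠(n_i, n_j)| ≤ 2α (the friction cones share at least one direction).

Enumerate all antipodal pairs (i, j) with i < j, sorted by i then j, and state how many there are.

α = atan 0.65 = 33.02°;  2α = 66.05°
n_0 = (-0.9943, -0.1067)
n_1 = (-0.2278, -0.9737)
n_2 = (+0.9985, -0.0553)
n_3 = (-0.1942, +0.9810)
  (0,1): δ = 109.29°  ·
  (0,2): δ = 9.30°  ✓
  (0,3): δ = 95.07°  ·
  (1,2): δ = 80.01°  ·
  (1,3): δ = 24.36°  ✓
  (2,3): δ = 75.63°  ·
antipodal pairs: 2

count = 2; pairs: (0,2), (1,3)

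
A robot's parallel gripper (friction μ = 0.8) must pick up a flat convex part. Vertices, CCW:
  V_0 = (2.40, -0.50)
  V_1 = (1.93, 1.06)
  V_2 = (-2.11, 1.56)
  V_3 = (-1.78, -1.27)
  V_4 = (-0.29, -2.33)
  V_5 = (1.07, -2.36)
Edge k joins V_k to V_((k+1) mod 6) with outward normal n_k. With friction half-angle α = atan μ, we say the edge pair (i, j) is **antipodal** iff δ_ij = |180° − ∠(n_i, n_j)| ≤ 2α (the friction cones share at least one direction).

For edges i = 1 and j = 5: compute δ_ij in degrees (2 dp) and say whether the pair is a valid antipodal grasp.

δ = 61.49°, valid

α = atan 0.8 = 38.66°;  2α = 77.32°
edge 1: e_1 = (-4.04, +0.50);  n_1 = (+0.1228, +0.9924)
edge 5: e_5 = (+1.33, +1.86);  n_5 = (+0.8134, -0.5817)
∠(n_1, n_5) = 118.51°
δ = |180° − 118.51°| = 61.49°
61.49° ≤ 2α = 77.32°  →  valid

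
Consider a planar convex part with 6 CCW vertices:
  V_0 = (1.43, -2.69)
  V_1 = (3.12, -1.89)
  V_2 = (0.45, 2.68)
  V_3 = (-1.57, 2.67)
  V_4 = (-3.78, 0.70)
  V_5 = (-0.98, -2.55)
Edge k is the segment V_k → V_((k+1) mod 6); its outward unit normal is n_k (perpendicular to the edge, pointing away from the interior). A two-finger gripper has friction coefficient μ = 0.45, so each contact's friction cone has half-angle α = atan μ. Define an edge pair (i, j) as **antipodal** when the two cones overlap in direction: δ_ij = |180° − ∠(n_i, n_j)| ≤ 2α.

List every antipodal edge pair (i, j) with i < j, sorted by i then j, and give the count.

α = atan 0.45 = 24.23°;  2α = 48.46°
n_0 = (+0.4279, -0.9038)
n_1 = (+0.8634, +0.5045)
n_2 = (-0.0050, +1.0000)
n_3 = (-0.6654, +0.7465)
n_4 = (-0.7576, -0.6527)
n_5 = (-0.0580, -0.9983)
  (0,1): δ = 85.04°  ·
  (0,2): δ = 25.05°  ✓
  (0,3): δ = 16.38°  ✓
  (0,4): δ = 105.41°  ·
  (0,5): δ = 151.34°  ·
  (1,2): δ = 120.01°  ·
  (1,3): δ = 78.58°  ·
  (1,4): δ = 10.45°  ✓
  (1,5): δ = 56.38°  ·
  (2,3): δ = 138.57°  ·
  (2,4): δ = 49.54°  ·
  (2,5): δ = 3.61°  ✓
  (3,4): δ = 90.97°  ·
  (3,5): δ = 45.04°  ✓
  (4,5): δ = 134.07°  ·
antipodal pairs: 5

count = 5; pairs: (0,2), (0,3), (1,4), (2,5), (3,5)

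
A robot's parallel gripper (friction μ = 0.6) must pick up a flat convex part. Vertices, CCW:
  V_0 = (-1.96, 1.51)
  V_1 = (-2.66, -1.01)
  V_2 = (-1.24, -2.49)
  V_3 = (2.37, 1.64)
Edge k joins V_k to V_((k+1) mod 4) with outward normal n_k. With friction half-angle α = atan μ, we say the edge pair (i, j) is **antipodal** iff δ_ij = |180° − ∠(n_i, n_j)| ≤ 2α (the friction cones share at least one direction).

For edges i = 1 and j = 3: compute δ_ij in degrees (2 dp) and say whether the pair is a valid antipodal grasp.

α = atan 0.6 = 30.96°;  2α = 61.93°
edge 1: e_1 = (+1.42, -1.48);  n_1 = (-0.7216, -0.6923)
edge 3: e_3 = (-4.33, -0.13);  n_3 = (-0.0300, +0.9995)
∠(n_1, n_3) = 132.10°
δ = |180° − 132.10°| = 47.90°
47.90° ≤ 2α = 61.93°  →  valid

δ = 47.90°, valid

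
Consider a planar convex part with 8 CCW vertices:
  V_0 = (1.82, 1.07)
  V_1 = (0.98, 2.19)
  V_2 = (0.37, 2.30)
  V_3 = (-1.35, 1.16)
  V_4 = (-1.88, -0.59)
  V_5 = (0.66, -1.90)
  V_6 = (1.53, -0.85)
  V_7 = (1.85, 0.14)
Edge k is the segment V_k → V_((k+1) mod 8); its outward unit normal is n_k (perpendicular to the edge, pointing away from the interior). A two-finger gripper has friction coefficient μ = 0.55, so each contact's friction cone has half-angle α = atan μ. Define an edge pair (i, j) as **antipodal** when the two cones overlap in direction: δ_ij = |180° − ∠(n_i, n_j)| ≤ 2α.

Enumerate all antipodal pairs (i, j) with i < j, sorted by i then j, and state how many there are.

count = 8; pairs: (0,3), (0,4), (1,4), (2,5), (2,6), (3,5), (3,6), (3,7)

α = atan 0.55 = 28.81°;  2α = 57.62°
n_0 = (+0.8000, +0.6000)
n_1 = (+0.1775, +0.9841)
n_2 = (-0.5525, +0.8335)
n_3 = (-0.9571, +0.2899)
n_4 = (-0.4584, -0.8888)
n_5 = (+0.7700, -0.6380)
n_6 = (+0.9515, -0.3076)
n_7 = (+0.9995, +0.0322)
  (0,1): δ = 137.09°  ·
  (0,2): δ = 93.33°  ·
  (0,3): δ = 53.72°  ✓
  (0,4): δ = 25.85°  ✓
  (0,5): δ = 103.49°  ·
  (0,6): δ = 125.22°  ·
  (0,7): δ = 144.98°  ·
  (1,2): δ = 136.24°  ·
  (1,3): δ = 96.63°  ·
  (1,4): δ = 17.06°  ✓
  (1,5): δ = 60.58°  ·
  (1,6): δ = 82.31°  ·
  (1,7): δ = 102.07°  ·
  (2,3): δ = 140.39°  ·
  (2,4): δ = 60.82°  ·
  (2,5): δ = 16.82°  ✓
  (2,6): δ = 38.55°  ✓
  (2,7): δ = 58.31°  ·
  (3,4): δ = 100.43°  ·
  (3,5): δ = 22.79°  ✓
  (3,6): δ = 1.06°  ✓
  (3,7): δ = 18.70°  ✓
  (4,5): δ = 102.36°  ·
  (4,6): δ = 80.63°  ·
  (4,7): δ = 60.87°  ·
  (5,6): δ = 158.27°  ·
  (5,7): δ = 138.51°  ·
  (6,7): δ = 160.24°  ·
antipodal pairs: 8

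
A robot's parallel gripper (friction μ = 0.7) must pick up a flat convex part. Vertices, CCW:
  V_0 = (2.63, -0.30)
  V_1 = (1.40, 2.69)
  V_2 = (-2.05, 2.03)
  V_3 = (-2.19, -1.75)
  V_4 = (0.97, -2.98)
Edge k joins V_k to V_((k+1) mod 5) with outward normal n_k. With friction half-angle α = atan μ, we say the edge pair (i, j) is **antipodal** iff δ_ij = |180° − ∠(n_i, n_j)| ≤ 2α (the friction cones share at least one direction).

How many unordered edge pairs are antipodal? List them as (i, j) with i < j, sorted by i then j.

α = atan 0.7 = 34.99°;  2α = 69.98°
n_0 = (+0.9248, +0.3804)
n_1 = (-0.1879, +0.9822)
n_2 = (-0.9993, +0.0370)
n_3 = (-0.3627, -0.9319)
n_4 = (+0.8501, -0.5266)
  (0,1): δ = 101.53°  ·
  (0,2): δ = 24.48°  ✓
  (0,3): δ = 46.37°  ✓
  (0,4): δ = 125.86°  ·
  (1,2): δ = 102.95°  ·
  (1,3): δ = 32.10°  ✓
  (1,4): δ = 47.40°  ✓
  (2,3): δ = 109.15°  ·
  (2,4): δ = 29.65°  ✓
  (3,4): δ = 100.51°  ·
antipodal pairs: 5

count = 5; pairs: (0,2), (0,3), (1,3), (1,4), (2,4)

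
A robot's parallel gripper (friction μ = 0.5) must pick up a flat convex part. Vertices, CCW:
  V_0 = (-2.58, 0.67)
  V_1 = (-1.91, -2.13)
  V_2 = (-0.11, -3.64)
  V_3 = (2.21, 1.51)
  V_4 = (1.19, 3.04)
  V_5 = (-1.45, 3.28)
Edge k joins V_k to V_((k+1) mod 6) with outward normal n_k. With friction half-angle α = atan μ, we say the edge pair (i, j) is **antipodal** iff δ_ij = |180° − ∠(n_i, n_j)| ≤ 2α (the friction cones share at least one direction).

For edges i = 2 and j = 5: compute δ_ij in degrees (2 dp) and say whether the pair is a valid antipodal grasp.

δ = 0.84°, valid

α = atan 0.5 = 26.57°;  2α = 53.13°
edge 2: e_2 = (+2.32, +5.15);  n_2 = (+0.9118, -0.4107)
edge 5: e_5 = (-1.13, -2.61);  n_5 = (-0.9177, +0.3973)
∠(n_2, n_5) = 179.16°
δ = |180° − 179.16°| = 0.84°
0.84° ≤ 2α = 53.13°  →  valid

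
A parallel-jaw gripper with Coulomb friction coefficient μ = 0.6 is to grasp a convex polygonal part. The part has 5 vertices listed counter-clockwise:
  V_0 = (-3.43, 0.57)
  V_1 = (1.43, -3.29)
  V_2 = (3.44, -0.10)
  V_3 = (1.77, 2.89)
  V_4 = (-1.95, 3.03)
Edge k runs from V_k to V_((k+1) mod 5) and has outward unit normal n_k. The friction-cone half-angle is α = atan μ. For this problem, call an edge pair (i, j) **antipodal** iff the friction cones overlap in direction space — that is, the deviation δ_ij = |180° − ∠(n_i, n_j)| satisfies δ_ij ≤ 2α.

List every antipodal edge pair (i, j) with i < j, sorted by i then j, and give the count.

α = atan 0.6 = 30.96°;  2α = 61.93°
n_0 = (-0.6219, -0.7831)
n_1 = (+0.8461, -0.5331)
n_2 = (+0.8731, +0.4876)
n_3 = (+0.0376, +0.9993)
n_4 = (-0.8569, +0.5155)
  (0,1): δ = 83.76°  ·
  (0,2): δ = 22.36°  ✓
  (0,3): δ = 36.30°  ✓
  (0,4): δ = 97.43°  ·
  (1,2): δ = 118.60°  ·
  (1,3): δ = 59.94°  ✓
  (1,4): δ = 1.18°  ✓
  (2,3): δ = 121.34°  ·
  (2,4): δ = 60.22°  ✓
  (3,4): δ = 118.88°  ·
antipodal pairs: 5

count = 5; pairs: (0,2), (0,3), (1,3), (1,4), (2,4)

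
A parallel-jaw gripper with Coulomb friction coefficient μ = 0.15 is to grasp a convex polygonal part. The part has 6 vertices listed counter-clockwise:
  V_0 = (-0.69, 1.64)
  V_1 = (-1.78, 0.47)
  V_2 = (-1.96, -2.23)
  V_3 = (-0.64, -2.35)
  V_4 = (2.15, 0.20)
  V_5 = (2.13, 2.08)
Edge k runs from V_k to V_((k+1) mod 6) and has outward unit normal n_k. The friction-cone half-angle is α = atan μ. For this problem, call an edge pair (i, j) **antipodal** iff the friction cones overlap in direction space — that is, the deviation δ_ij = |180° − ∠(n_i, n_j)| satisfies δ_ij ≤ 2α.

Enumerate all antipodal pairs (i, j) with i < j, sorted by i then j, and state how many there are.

count = 3; pairs: (0,3), (1,4), (2,5)

α = atan 0.15 = 8.53°;  2α = 17.06°
n_0 = (-0.7317, +0.6816)
n_1 = (-0.9978, +0.0665)
n_2 = (-0.0905, -0.9959)
n_3 = (+0.6746, -0.7381)
n_4 = (+0.9999, +0.0106)
n_5 = (-0.1542, +0.9880)
  (0,1): δ = 140.84°  ·
  (0,2): δ = 52.22°  ·
  (0,3): δ = 4.60°  ✓
  (0,4): δ = 43.58°  ·
  (0,5): δ = 141.84°  ·
  (1,2): δ = 91.38°  ·
  (1,3): δ = 43.76°  ·
  (1,4): δ = 4.42°  ✓
  (1,5): δ = 102.68°  ·
  (2,3): δ = 132.38°  ·
  (2,4): δ = 84.20°  ·
  (2,5): δ = 14.06°  ✓
  (3,4): δ = 131.82°  ·
  (3,5): δ = 33.56°  ·
  (4,5): δ = 81.74°  ·
antipodal pairs: 3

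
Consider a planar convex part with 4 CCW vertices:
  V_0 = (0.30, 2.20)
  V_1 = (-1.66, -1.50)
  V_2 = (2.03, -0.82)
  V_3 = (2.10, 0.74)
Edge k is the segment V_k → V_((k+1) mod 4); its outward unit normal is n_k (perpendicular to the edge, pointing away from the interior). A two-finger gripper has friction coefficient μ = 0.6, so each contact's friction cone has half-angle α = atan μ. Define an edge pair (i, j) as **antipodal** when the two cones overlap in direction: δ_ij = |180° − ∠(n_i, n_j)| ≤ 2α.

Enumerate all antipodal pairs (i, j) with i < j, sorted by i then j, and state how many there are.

α = atan 0.6 = 30.96°;  2α = 61.93°
n_0 = (-0.8837, +0.4681)
n_1 = (+0.1812, -0.9834)
n_2 = (+0.9990, -0.0448)
n_3 = (+0.6299, +0.7766)
  (0,1): δ = 51.65°  ✓
  (0,2): δ = 25.34°  ✓
  (0,3): δ = 78.87°  ·
  (1,2): δ = 103.01°  ·
  (1,3): δ = 49.49°  ✓
  (2,3): δ = 126.48°  ·
antipodal pairs: 3

count = 3; pairs: (0,1), (0,2), (1,3)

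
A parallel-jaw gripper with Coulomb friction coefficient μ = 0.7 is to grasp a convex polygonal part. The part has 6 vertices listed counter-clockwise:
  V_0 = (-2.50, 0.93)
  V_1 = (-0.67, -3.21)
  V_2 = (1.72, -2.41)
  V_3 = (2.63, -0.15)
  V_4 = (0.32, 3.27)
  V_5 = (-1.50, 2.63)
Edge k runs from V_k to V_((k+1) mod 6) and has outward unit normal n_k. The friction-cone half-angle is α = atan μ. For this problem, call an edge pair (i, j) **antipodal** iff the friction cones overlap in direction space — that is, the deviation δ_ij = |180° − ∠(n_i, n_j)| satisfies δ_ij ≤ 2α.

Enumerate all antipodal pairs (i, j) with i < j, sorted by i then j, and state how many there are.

count = 7; pairs: (0,2), (0,3), (1,4), (1,5), (2,4), (2,5), (3,5)

α = atan 0.7 = 34.99°;  2α = 69.98°
n_0 = (-0.9146, -0.4043)
n_1 = (+0.3174, -0.9483)
n_2 = (+0.9276, -0.3735)
n_3 = (+0.8287, +0.5597)
n_4 = (-0.3317, +0.9434)
n_5 = (-0.8619, +0.5070)
  (0,1): δ = 95.34°  ·
  (0,2): δ = 45.78°  ✓
  (0,3): δ = 10.19°  ✓
  (0,4): δ = 85.53°  ·
  (0,5): δ = 125.69°  ·
  (1,2): δ = 130.44°  ·
  (1,3): δ = 74.47°  ·
  (1,4): δ = 0.87°  ✓
  (1,5): δ = 41.03°  ✓
  (2,3): δ = 124.03°  ·
  (2,4): δ = 48.69°  ✓
  (2,5): δ = 8.53°  ✓
  (3,4): δ = 104.66°  ·
  (3,5): δ = 64.50°  ✓
  (4,5): δ = 139.84°  ·
antipodal pairs: 7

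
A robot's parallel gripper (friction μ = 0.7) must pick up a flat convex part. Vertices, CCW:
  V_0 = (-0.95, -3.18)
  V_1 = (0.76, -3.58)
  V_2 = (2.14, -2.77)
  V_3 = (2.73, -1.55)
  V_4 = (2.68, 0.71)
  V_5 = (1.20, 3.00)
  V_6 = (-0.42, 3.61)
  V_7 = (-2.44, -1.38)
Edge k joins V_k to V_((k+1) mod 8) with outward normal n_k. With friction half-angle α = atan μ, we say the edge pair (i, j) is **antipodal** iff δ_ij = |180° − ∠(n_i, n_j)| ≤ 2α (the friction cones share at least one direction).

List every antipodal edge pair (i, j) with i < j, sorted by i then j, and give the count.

α = atan 0.7 = 34.99°;  2α = 69.98°
n_0 = (-0.2278, -0.9737)
n_1 = (+0.5062, -0.8624)
n_2 = (+0.9003, -0.4354)
n_3 = (+0.9998, +0.0221)
n_4 = (+0.8399, +0.5428)
n_5 = (+0.3524, +0.9359)
n_6 = (-0.9269, +0.3752)
n_7 = (-0.7703, -0.6377)
  (0,1): δ = 136.42°  ·
  (0,2): δ = 102.64°  ·
  (0,3): δ = 75.57°  ·
  (0,4): δ = 43.96°  ✓
  (0,5): δ = 7.47°  ✓
  (0,6): δ = 81.13°  ·
  (0,7): δ = 142.78°  ·
  (1,2): δ = 146.22°  ·
  (1,3): δ = 119.14°  ·
  (1,4): δ = 87.54°  ·
  (1,5): δ = 51.04°  ✓
  (1,6): δ = 37.55°  ✓
  (1,7): δ = 99.21°  ·
  (2,3): δ = 152.92°  ·
  (2,4): δ = 121.32°  ·
  (2,5): δ = 84.82°  ·
  (2,6): δ = 3.77°  ✓
  (2,7): δ = 65.43°  ✓
  (3,4): δ = 148.39°  ·
  (3,5): δ = 111.90°  ·
  (3,6): δ = 23.31°  ✓
  (3,7): δ = 38.35°  ✓
  (4,5): δ = 143.51°  ·
  (4,6): δ = 54.91°  ✓
  (4,7): δ = 6.74°  ✓
  (5,6): δ = 91.41°  ·
  (5,7): δ = 29.75°  ✓
  (6,7): δ = 118.34°  ·
antipodal pairs: 11

count = 11; pairs: (0,4), (0,5), (1,5), (1,6), (2,6), (2,7), (3,6), (3,7), (4,6), (4,7), (5,7)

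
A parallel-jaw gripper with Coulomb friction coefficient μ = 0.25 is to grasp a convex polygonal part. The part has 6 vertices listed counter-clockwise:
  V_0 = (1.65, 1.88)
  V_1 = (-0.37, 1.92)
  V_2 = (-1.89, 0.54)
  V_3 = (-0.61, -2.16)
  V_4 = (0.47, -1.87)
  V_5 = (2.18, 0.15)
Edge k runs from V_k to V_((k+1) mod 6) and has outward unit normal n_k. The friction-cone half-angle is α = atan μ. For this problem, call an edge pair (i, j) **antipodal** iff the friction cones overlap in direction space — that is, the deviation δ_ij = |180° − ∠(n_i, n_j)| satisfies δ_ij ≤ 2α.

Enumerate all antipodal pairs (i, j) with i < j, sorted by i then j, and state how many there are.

count = 4; pairs: (0,3), (1,3), (1,4), (2,5)

α = atan 0.25 = 14.04°;  2α = 28.07°
n_0 = (+0.0198, +0.9998)
n_1 = (-0.6722, +0.7404)
n_2 = (-0.9036, -0.4284)
n_3 = (+0.2593, -0.9658)
n_4 = (+0.7632, -0.6461)
n_5 = (+0.9561, +0.2929)
  (0,1): δ = 136.63°  ·
  (0,2): δ = 63.50°  ·
  (0,3): δ = 16.16°  ✓
  (0,4): δ = 50.89°  ·
  (0,5): δ = 108.17°  ·
  (1,2): δ = 106.87°  ·
  (1,3): δ = 27.21°  ✓
  (1,4): δ = 7.51°  ✓
  (1,5): δ = 64.80°  ·
  (2,3): δ = 100.33°  ·
  (2,4): δ = 65.61°  ·
  (2,5): δ = 8.33°  ✓
  (3,4): δ = 145.28°  ·
  (3,5): δ = 88.00°  ·
  (4,5): δ = 122.72°  ·
antipodal pairs: 4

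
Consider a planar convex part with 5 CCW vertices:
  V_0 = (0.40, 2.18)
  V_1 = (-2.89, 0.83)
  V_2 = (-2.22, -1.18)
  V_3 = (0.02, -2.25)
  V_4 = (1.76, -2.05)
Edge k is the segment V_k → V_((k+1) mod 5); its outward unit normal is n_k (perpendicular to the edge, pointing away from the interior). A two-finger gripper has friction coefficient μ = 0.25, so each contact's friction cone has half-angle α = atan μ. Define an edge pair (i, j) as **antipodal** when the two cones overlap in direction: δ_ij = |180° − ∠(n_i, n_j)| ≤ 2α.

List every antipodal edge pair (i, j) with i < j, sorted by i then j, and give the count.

α = atan 0.25 = 14.04°;  2α = 28.07°
n_0 = (-0.3796, +0.9251)
n_1 = (-0.9487, -0.3162)
n_2 = (-0.4310, -0.9023)
n_3 = (+0.1142, -0.9935)
n_4 = (+0.9520, +0.3061)
  (0,1): δ = 93.88°  ·
  (0,2): δ = 47.84°  ·
  (0,3): δ = 15.75°  ✓
  (0,4): δ = 85.51°  ·
  (1,2): δ = 133.97°  ·
  (1,3): δ = 101.88°  ·
  (1,4): δ = 0.61°  ✓
  (2,3): δ = 147.91°  ·
  (2,4): δ = 46.64°  ·
  (3,4): δ = 78.73°  ·
antipodal pairs: 2

count = 2; pairs: (0,3), (1,4)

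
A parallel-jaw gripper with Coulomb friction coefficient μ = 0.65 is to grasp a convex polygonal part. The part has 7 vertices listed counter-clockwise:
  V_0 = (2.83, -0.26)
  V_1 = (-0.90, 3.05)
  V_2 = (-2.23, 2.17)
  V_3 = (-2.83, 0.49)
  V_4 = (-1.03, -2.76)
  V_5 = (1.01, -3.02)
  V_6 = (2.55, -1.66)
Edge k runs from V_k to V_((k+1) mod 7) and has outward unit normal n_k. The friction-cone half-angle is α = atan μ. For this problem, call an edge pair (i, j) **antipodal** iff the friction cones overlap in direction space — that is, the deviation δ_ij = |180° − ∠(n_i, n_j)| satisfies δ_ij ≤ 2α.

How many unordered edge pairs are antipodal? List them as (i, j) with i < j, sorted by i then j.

α = atan 0.65 = 33.02°;  2α = 66.05°
n_0 = (+0.6637, +0.7480)
n_1 = (-0.5518, +0.8340)
n_2 = (-0.9417, +0.3363)
n_3 = (-0.8748, -0.4845)
n_4 = (-0.1264, -0.9920)
n_5 = (+0.6619, -0.7496)
n_6 = (+0.9806, -0.1961)
  (0,1): δ = 104.92°  ·
  (0,2): δ = 68.07°  ·
  (0,3): δ = 19.43°  ✓
  (0,4): δ = 34.32°  ✓
  (0,5): δ = 83.03°  ·
  (0,6): δ = 120.28°  ·
  (1,2): δ = 143.14°  ·
  (1,3): δ = 94.51°  ·
  (1,4): δ = 40.75°  ✓
  (1,5): δ = 7.96°  ✓
  (1,6): δ = 45.20°  ✓
  (2,3): δ = 131.37°  ·
  (2,4): δ = 77.61°  ·
  (2,5): δ = 28.90°  ✓
  (2,6): δ = 8.34°  ✓
  (3,4): δ = 126.24°  ·
  (3,5): δ = 77.53°  ·
  (3,6): δ = 40.29°  ✓
  (4,5): δ = 131.29°  ·
  (4,6): δ = 94.05°  ·
  (5,6): δ = 142.76°  ·
antipodal pairs: 8

count = 8; pairs: (0,3), (0,4), (1,4), (1,5), (1,6), (2,5), (2,6), (3,6)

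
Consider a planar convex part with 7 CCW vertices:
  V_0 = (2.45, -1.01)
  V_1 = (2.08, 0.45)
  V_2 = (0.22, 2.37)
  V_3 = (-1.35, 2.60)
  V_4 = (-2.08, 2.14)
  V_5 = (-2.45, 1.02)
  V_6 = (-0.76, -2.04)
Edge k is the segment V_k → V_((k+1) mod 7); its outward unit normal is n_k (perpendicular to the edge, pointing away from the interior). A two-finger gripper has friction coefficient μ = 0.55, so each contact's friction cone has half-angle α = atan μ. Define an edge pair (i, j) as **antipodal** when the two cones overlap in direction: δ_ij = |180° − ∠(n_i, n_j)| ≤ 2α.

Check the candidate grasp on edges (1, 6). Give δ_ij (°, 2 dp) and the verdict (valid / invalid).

α = atan 0.55 = 28.81°;  2α = 57.62°
edge 1: e_1 = (-1.86, +1.92);  n_1 = (+0.7182, +0.6958)
edge 6: e_6 = (+3.21, +1.03);  n_6 = (+0.3055, -0.9522)
∠(n_1, n_6) = 116.30°
δ = |180° − 116.30°| = 63.70°
63.70° > 2α = 57.62°  →  invalid

δ = 63.70°, invalid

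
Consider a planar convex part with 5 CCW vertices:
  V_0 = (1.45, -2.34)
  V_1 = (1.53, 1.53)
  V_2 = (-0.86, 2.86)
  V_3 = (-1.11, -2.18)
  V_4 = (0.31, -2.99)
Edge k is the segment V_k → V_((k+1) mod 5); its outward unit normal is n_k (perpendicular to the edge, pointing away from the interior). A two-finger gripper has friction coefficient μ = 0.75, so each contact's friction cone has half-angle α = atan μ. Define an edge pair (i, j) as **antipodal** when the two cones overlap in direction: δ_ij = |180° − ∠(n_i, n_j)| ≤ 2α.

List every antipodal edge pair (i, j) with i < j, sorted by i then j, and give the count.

count = 6; pairs: (0,2), (0,3), (1,2), (1,3), (1,4), (2,4)

α = atan 0.75 = 36.87°;  2α = 73.74°
n_0 = (+0.9998, -0.0207)
n_1 = (+0.4863, +0.8738)
n_2 = (-0.9988, +0.0495)
n_3 = (-0.4955, -0.8686)
n_4 = (+0.4953, -0.8687)
  (0,1): δ = 117.91°  ·
  (0,2): δ = 1.66°  ✓
  (0,3): δ = 61.48°  ✓
  (0,4): δ = 120.87°  ·
  (1,2): δ = 63.74°  ✓
  (1,3): δ = 0.61°  ✓
  (1,4): δ = 58.79°  ✓
  (2,3): δ = 116.86°  ·
  (2,4): δ = 57.47°  ✓
  (3,4): δ = 120.61°  ·
antipodal pairs: 6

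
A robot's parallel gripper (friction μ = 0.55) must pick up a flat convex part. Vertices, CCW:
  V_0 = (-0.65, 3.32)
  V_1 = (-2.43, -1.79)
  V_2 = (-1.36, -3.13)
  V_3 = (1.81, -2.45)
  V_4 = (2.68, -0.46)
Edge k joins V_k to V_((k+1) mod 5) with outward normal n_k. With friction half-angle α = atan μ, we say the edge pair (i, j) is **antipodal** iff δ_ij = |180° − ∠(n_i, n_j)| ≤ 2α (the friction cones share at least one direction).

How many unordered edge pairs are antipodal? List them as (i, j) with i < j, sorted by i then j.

count = 2; pairs: (0,3), (1,4)

α = atan 0.55 = 28.81°;  2α = 57.62°
n_0 = (-0.9443, +0.3290)
n_1 = (-0.7814, -0.6240)
n_2 = (+0.2097, -0.9778)
n_3 = (+0.9163, -0.4006)
n_4 = (+0.7504, +0.6610)
  (0,1): δ = 122.19°  ·
  (0,2): δ = 58.69°  ·
  (0,3): δ = 4.41°  ✓
  (0,4): δ = 60.58°  ·
  (1,2): δ = 116.50°  ·
  (1,3): δ = 62.22°  ·
  (1,4): δ = 2.77°  ✓
  (2,3): δ = 125.72°  ·
  (2,4): δ = 60.73°  ·
  (3,4): δ = 115.01°  ·
antipodal pairs: 2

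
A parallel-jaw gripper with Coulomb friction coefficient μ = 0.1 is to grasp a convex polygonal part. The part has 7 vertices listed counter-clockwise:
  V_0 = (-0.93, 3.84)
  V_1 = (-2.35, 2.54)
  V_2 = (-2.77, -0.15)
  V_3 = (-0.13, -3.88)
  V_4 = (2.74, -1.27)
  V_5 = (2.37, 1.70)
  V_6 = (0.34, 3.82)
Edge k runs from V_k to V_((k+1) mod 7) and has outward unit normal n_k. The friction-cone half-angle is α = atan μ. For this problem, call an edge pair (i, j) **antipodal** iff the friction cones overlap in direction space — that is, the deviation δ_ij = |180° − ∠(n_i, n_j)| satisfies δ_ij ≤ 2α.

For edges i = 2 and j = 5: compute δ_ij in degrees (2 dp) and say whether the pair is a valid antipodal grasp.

α = atan 0.1 = 5.71°;  2α = 11.42°
edge 2: e_2 = (+2.64, -3.73);  n_2 = (-0.8162, -0.5777)
edge 5: e_5 = (-2.03, +2.12);  n_5 = (+0.7223, +0.6916)
∠(n_2, n_5) = 171.53°
δ = |180° − 171.53°| = 8.47°
8.47° ≤ 2α = 11.42°  →  valid

δ = 8.47°, valid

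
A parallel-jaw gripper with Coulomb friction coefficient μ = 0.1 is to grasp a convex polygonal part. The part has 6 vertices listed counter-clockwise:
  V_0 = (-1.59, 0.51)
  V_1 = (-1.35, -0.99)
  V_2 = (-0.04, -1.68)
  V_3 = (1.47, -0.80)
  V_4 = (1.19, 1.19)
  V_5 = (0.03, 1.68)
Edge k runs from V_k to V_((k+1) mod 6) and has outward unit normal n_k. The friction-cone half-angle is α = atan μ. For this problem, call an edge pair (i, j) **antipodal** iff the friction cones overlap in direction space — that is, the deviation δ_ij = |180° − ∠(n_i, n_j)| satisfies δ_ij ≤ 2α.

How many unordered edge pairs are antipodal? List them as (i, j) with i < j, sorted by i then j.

α = atan 0.1 = 5.71°;  2α = 11.42°
n_0 = (-0.9874, -0.1580)
n_1 = (-0.4660, -0.8848)
n_2 = (+0.5035, -0.8640)
n_3 = (+0.9902, +0.1393)
n_4 = (+0.3891, +0.9212)
n_5 = (-0.5855, +0.8107)
  (0,1): δ = 126.87°  ·
  (0,2): δ = 68.86°  ·
  (0,3): δ = 1.08°  ✓
  (0,4): δ = 58.01°  ·
  (0,5): δ = 116.75°  ·
  (1,2): δ = 121.99°  ·
  (1,3): δ = 54.21°  ·
  (1,4): δ = 4.88°  ✓
  (1,5): δ = 63.61°  ·
  (2,3): δ = 112.22°  ·
  (2,4): δ = 53.13°  ·
  (2,5): δ = 5.60°  ✓
  (3,4): δ = 120.91°  ·
  (3,5): δ = 62.17°  ·
  (4,5): δ = 121.26°  ·
antipodal pairs: 3

count = 3; pairs: (0,3), (1,4), (2,5)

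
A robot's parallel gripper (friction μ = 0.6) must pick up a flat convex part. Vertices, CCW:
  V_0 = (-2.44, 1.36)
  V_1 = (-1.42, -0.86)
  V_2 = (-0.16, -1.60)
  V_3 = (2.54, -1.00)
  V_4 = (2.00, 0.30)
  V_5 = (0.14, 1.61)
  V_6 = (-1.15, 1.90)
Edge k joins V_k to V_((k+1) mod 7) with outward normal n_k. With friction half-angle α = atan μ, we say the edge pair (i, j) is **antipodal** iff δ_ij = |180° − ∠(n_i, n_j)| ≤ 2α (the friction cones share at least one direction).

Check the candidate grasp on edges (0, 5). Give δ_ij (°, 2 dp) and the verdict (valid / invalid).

δ = 52.65°, valid

α = atan 0.6 = 30.96°;  2α = 61.93°
edge 0: e_0 = (+1.02, -2.22);  n_0 = (-0.9087, -0.4175)
edge 5: e_5 = (-1.29, +0.29);  n_5 = (+0.2193, +0.9757)
∠(n_0, n_5) = 127.35°
δ = |180° − 127.35°| = 52.65°
52.65° ≤ 2α = 61.93°  →  valid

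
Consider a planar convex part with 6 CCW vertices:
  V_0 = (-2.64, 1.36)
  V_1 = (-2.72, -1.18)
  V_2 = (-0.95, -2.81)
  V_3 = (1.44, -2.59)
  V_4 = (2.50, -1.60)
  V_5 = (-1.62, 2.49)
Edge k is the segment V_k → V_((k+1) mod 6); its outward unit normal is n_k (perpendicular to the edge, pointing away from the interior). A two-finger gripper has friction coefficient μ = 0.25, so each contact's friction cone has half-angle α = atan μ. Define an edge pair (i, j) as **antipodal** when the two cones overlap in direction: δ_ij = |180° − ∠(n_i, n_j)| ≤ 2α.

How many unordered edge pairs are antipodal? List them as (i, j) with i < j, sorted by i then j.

α = atan 0.25 = 14.04°;  2α = 28.07°
n_0 = (-0.9995, +0.0315)
n_1 = (-0.6774, -0.7356)
n_2 = (+0.0917, -0.9958)
n_3 = (+0.6826, -0.7308)
n_4 = (+0.7045, +0.7097)
n_5 = (-0.7423, +0.6701)
  (0,1): δ = 130.84°  ·
  (0,2): δ = 82.94°  ·
  (0,3): δ = 45.15°  ·
  (0,4): δ = 47.01°  ·
  (0,5): δ = 139.73°  ·
  (1,2): δ = 132.10°  ·
  (1,3): δ = 94.31°  ·
  (1,4): δ = 2.15°  ✓
  (1,5): δ = 90.57°  ·
  (2,3): δ = 142.21°  ·
  (2,4): δ = 50.05°  ·
  (2,5): δ = 42.67°  ·
  (3,4): δ = 87.83°  ·
  (3,5): δ = 4.88°  ✓
  (4,5): δ = 87.28°  ·
antipodal pairs: 2

count = 2; pairs: (1,4), (3,5)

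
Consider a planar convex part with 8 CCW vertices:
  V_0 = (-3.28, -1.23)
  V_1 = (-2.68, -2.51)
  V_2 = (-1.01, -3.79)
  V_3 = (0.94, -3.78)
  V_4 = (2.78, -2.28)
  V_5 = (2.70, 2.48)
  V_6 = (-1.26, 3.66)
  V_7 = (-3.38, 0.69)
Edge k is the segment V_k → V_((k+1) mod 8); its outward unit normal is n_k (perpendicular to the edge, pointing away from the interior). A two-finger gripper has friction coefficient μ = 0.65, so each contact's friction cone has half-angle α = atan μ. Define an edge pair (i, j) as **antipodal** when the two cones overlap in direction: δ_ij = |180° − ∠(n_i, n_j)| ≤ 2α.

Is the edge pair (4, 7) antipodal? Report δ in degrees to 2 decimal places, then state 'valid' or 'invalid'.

α = atan 0.65 = 33.02°;  2α = 66.05°
edge 4: e_4 = (-0.08, +4.76);  n_4 = (+0.9999, +0.0168)
edge 7: e_7 = (+0.10, -1.92);  n_7 = (-0.9986, -0.0520)
∠(n_4, n_7) = 177.98°
δ = |180° − 177.98°| = 2.02°
2.02° ≤ 2α = 66.05°  →  valid

δ = 2.02°, valid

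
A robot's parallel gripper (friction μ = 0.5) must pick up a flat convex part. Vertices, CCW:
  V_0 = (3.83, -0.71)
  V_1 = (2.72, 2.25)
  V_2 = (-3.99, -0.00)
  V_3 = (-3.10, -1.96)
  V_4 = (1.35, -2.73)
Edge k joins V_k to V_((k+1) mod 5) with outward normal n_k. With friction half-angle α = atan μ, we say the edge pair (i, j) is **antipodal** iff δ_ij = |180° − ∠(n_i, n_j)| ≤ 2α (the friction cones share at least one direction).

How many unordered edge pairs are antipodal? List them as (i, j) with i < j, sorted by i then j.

count = 3; pairs: (0,2), (1,3), (1,4)

α = atan 0.5 = 26.57°;  2α = 53.13°
n_0 = (+0.9363, +0.3511)
n_1 = (-0.3179, +0.9481)
n_2 = (-0.9105, -0.4135)
n_3 = (-0.1705, -0.9854)
n_4 = (+0.6315, -0.7753)
  (0,1): δ = 92.02°  ·
  (0,2): δ = 3.87°  ✓
  (0,3): δ = 59.63°  ·
  (0,4): δ = 108.61°  ·
  (1,2): δ = 84.12°  ·
  (1,3): δ = 28.35°  ✓
  (1,4): δ = 20.63°  ✓
  (2,3): δ = 124.24°  ·
  (2,4): δ = 75.26°  ·
  (3,4): δ = 131.02°  ·
antipodal pairs: 3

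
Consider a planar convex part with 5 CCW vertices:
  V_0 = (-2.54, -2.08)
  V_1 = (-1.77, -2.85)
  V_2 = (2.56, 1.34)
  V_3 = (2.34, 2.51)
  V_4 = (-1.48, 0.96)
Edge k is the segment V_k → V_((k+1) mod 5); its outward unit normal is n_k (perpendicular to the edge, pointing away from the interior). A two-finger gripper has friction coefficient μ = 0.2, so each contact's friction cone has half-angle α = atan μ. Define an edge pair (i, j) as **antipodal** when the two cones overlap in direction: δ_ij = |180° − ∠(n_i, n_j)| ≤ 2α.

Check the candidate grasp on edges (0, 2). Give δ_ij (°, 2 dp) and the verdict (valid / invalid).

α = atan 0.2 = 11.31°;  2α = 22.62°
edge 0: e_0 = (+0.77, -0.77);  n_0 = (-0.7071, -0.7071)
edge 2: e_2 = (-0.22, +1.17);  n_2 = (+0.9828, +0.1848)
∠(n_0, n_2) = 145.65°
δ = |180° − 145.65°| = 34.35°
34.35° > 2α = 22.62°  →  invalid

δ = 34.35°, invalid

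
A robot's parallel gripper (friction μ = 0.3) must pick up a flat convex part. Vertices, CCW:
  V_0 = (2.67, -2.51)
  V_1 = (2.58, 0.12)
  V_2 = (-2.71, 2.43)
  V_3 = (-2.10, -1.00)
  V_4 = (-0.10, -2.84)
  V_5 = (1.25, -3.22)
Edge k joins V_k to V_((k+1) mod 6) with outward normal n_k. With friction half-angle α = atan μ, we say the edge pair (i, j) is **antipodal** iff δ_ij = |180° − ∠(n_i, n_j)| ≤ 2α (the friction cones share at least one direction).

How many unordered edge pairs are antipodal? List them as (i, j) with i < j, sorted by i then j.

count = 3; pairs: (0,2), (1,3), (1,4)

α = atan 0.3 = 16.70°;  2α = 33.40°
n_0 = (+0.9994, +0.0342)
n_1 = (+0.4002, +0.9164)
n_2 = (-0.9846, -0.1751)
n_3 = (-0.6771, -0.7359)
n_4 = (-0.2710, -0.9626)
n_5 = (+0.4472, -0.8944)
  (0,1): δ = 115.55°  ·
  (0,2): δ = 8.12°  ✓
  (0,3): δ = 45.43°  ·
  (0,4): δ = 72.32°  ·
  (0,5): δ = 114.61°  ·
  (1,2): δ = 56.33°  ·
  (1,3): δ = 19.02°  ✓
  (1,4): δ = 7.87°  ✓
  (1,5): δ = 50.15°  ·
  (2,3): δ = 142.70°  ·
  (2,4): δ = 115.81°  ·
  (2,5): δ = 73.52°  ·
  (3,4): δ = 153.11°  ·
  (3,5): δ = 110.82°  ·
  (4,5): δ = 137.71°  ·
antipodal pairs: 3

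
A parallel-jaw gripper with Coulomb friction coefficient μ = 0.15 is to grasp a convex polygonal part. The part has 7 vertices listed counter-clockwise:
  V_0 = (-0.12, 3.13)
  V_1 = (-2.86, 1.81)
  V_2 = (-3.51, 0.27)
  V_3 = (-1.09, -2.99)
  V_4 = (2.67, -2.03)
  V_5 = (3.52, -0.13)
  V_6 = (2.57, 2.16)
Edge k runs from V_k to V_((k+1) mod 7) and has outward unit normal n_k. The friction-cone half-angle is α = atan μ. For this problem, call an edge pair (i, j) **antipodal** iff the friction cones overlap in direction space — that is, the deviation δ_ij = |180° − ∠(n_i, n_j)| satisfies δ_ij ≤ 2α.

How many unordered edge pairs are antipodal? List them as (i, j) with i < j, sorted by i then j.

α = atan 0.15 = 8.53°;  2α = 17.06°
n_0 = (-0.4340, +0.9009)
n_1 = (-0.9213, +0.3889)
n_2 = (-0.8029, -0.5961)
n_3 = (+0.2474, -0.9689)
n_4 = (+0.9128, -0.4084)
n_5 = (+0.9237, +0.3832)
n_6 = (+0.3392, +0.9407)
  (0,1): δ = 138.61°  ·
  (0,2): δ = 79.13°  ·
  (0,3): δ = 11.40°  ✓
  (0,4): δ = 40.18°  ·
  (0,5): δ = 86.81°  ·
  (0,6): δ = 134.45°  ·
  (1,2): δ = 120.53°  ·
  (1,3): δ = 52.79°  ·
  (1,4): δ = 1.22°  ✓
  (1,5): δ = 45.41°  ·
  (1,6): δ = 93.05°  ·
  (2,3): δ = 112.26°  ·
  (2,4): δ = 60.69°  ·
  (2,5): δ = 14.06°  ✓
  (2,6): δ = 33.58°  ·
  (3,4): δ = 128.42°  ·
  (3,5): δ = 81.79°  ·
  (3,6): δ = 34.15°  ·
  (4,5): δ = 133.37°  ·
  (4,6): δ = 85.73°  ·
  (5,6): δ = 132.36°  ·
antipodal pairs: 3

count = 3; pairs: (0,3), (1,4), (2,5)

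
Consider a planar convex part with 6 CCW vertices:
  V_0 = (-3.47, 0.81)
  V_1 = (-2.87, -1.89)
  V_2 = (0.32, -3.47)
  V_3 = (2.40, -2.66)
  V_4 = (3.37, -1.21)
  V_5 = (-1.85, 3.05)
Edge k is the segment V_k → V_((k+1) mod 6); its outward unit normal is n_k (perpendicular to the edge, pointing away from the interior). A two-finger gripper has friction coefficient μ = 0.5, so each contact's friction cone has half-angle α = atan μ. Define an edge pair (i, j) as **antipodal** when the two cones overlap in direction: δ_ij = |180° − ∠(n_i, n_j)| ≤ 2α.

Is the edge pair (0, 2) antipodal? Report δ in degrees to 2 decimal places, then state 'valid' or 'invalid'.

δ = 81.25°, invalid

α = atan 0.5 = 26.57°;  2α = 53.13°
edge 0: e_0 = (+0.60, -2.70);  n_0 = (-0.9762, -0.2169)
edge 2: e_2 = (+2.08, +0.81);  n_2 = (+0.3629, -0.9318)
∠(n_0, n_2) = 98.75°
δ = |180° − 98.75°| = 81.25°
81.25° > 2α = 53.13°  →  invalid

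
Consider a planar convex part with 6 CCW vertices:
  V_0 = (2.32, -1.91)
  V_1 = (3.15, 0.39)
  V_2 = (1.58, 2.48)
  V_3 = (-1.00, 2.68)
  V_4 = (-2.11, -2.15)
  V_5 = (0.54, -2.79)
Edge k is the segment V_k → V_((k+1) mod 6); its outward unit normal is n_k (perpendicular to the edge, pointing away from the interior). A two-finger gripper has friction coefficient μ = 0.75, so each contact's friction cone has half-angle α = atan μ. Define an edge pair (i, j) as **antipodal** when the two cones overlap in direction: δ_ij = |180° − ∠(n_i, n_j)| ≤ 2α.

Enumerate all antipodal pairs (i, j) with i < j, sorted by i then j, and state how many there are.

count = 6; pairs: (0,3), (1,3), (1,4), (2,4), (2,5), (3,5)

α = atan 0.75 = 36.87°;  2α = 73.74°
n_0 = (+0.9406, -0.3394)
n_1 = (+0.7995, +0.6006)
n_2 = (+0.0773, +0.9970)
n_3 = (-0.9746, +0.2240)
n_4 = (-0.2348, -0.9721)
n_5 = (+0.4432, -0.8964)
  (0,1): δ = 123.24°  ·
  (0,2): δ = 74.59°  ·
  (0,3): δ = 6.90°  ✓
  (0,4): δ = 96.27°  ·
  (0,5): δ = 136.15°  ·
  (1,2): δ = 131.35°  ·
  (1,3): δ = 49.86°  ✓
  (1,4): δ = 39.51°  ✓
  (1,5): δ = 79.39°  ·
  (2,3): δ = 98.51°  ·
  (2,4): δ = 9.14°  ✓
  (2,5): δ = 30.74°  ✓
  (3,4): δ = 90.63°  ·
  (3,5): δ = 50.75°  ✓
  (4,5): δ = 140.12°  ·
antipodal pairs: 6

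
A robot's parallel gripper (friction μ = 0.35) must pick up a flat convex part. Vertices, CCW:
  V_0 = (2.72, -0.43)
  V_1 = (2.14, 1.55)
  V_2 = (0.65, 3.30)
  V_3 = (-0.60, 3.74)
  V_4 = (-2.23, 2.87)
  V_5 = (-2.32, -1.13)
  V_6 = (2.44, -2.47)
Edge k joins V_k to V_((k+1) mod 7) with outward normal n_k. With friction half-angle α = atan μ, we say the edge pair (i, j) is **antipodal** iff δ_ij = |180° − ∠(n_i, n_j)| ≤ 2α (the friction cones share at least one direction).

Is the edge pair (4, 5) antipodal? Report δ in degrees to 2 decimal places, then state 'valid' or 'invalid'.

δ = 104.43°, invalid

α = atan 0.35 = 19.29°;  2α = 38.58°
edge 4: e_4 = (-0.09, -4.00);  n_4 = (-0.9997, +0.0225)
edge 5: e_5 = (+4.76, -1.34);  n_5 = (-0.2710, -0.9626)
∠(n_4, n_5) = 75.57°
δ = |180° − 75.57°| = 104.43°
104.43° > 2α = 38.58°  →  invalid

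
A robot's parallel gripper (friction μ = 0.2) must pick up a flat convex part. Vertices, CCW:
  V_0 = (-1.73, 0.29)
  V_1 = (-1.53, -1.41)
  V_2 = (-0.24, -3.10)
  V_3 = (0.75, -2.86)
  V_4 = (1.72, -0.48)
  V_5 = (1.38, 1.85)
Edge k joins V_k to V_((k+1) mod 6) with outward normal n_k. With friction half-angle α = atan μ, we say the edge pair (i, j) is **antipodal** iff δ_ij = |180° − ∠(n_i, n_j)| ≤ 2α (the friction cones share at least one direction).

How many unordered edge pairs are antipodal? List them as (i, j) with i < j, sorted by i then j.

α = atan 0.2 = 11.31°;  2α = 22.62°
n_0 = (-0.9932, -0.1168)
n_1 = (-0.7949, -0.6068)
n_2 = (+0.2356, -0.9719)
n_3 = (+0.9260, -0.3774)
n_4 = (+0.9895, +0.1444)
n_5 = (-0.4484, +0.8939)
  (0,1): δ = 149.35°  ·
  (0,2): δ = 83.08°  ·
  (0,3): δ = 28.88°  ·
  (0,4): δ = 1.59°  ✓
  (0,5): δ = 109.93°  ·
  (1,2): δ = 113.73°  ·
  (1,3): δ = 59.53°  ·
  (1,4): δ = 29.05°  ·
  (1,5): δ = 79.28°  ·
  (2,3): δ = 125.80°  ·
  (2,4): δ = 95.32°  ·
  (2,5): δ = 13.01°  ✓
  (3,4): δ = 149.52°  ·
  (3,5): δ = 41.19°  ·
  (4,5): δ = 71.66°  ·
antipodal pairs: 2

count = 2; pairs: (0,4), (2,5)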